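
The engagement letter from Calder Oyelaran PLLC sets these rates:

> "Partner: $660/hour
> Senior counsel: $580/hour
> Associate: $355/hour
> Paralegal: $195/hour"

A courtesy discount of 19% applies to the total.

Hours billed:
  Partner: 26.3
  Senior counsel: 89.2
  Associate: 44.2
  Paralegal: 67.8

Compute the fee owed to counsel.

Partner: 26.3 × $660 = $17,358.00
Senior counsel: 89.2 × $580 = $51,736.00
Associate: 44.2 × $355 = $15,691.00
Paralegal: 67.8 × $195 = $13,221.00
Subtotal: $98,006.00
Less 19% discount: −$18,621.14
Total: $98,006.00 − $18,621.14 = $79,384.86

$79,384.86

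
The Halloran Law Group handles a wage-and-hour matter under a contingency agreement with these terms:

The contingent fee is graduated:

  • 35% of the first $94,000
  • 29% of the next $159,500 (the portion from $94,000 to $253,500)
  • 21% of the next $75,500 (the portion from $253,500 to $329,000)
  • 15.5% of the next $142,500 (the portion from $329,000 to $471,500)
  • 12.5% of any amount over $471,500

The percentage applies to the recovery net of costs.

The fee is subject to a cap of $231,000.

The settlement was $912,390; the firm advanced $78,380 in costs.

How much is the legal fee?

$162,411.25

Fee base (net of costs): $912,390 − $78,380 = $834,010
First $94,000 at 35% = $32,900.00
Next $159,500 at 29% = $46,255.00
Next $75,500 at 21% = $15,855.00
Next $142,500 at 15.5% = $22,087.50
Remaining $362,510 at 12.5% = $45,313.75
Fee: $32,900.00 + $46,255.00 + $15,855.00 + $22,087.50 + $45,313.75 = $162,411.25
$162,411.25 is under the $231,000 cap.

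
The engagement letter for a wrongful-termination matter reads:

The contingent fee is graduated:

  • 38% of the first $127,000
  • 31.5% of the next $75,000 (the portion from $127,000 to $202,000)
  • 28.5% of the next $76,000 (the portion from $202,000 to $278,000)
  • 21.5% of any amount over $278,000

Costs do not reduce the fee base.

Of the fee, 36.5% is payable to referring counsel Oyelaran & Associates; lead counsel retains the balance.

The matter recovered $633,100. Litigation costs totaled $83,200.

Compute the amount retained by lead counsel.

$107,881.10

Fee base is the gross recovery, $633,100; costs are reimbursed separately.
First $127,000 at 38% = $48,260.00
Next $75,000 at 31.5% = $23,625.00
Next $76,000 at 28.5% = $21,660.00
Remaining $355,100 at 21.5% = $76,346.50
Fee: $48,260.00 + $23,625.00 + $21,660.00 + $76,346.50 = $169,891.50
Referral share: 36.5% of $169,891.50 = $62,010.40; lead counsel retains $169,891.50 − $62,010.40 = $107,881.10.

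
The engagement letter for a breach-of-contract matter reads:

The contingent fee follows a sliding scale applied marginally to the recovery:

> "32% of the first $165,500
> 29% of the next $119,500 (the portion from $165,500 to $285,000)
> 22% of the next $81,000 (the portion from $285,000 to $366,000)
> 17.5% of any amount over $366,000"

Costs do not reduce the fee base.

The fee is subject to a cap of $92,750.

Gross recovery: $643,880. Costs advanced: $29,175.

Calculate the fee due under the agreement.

Fee base is the gross recovery, $643,880; costs are reimbursed separately.
First $165,500 at 32% = $52,960.00
Next $119,500 at 29% = $34,655.00
Next $81,000 at 22% = $17,820.00
Remaining $277,880 at 17.5% = $48,629.00
Fee: $52,960.00 + $34,655.00 + $17,820.00 + $48,629.00 = $154,064.00
$154,064.00 exceeds the $92,750 cap, so the fee is capped at $92,750.00.

$92,750.00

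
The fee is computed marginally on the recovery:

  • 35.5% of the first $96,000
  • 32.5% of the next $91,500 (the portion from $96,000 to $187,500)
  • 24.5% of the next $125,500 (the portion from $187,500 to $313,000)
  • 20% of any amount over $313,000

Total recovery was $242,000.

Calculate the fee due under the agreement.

$77,170.00

First $96,000 at 35.5% = $34,080.00
Next $91,500 at 32.5% = $29,737.50
Remaining $54,500 at 24.5% = $13,352.50
Fee: $34,080.00 + $29,737.50 + $13,352.50 = $77,170.00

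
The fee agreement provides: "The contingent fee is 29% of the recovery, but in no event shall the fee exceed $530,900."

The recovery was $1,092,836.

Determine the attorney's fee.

29% of $1,092,836 = $316,922.44
That is under the $530,900 cap.

$316,922.44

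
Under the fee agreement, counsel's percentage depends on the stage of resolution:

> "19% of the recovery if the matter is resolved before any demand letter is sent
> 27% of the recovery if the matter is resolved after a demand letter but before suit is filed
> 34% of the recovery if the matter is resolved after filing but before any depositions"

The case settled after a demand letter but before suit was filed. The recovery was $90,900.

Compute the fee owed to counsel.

The matter settled after a demand letter but before suit was filed, so the 27% rate applies.
$90,900 × 27% = $24,543.00

$24,543.00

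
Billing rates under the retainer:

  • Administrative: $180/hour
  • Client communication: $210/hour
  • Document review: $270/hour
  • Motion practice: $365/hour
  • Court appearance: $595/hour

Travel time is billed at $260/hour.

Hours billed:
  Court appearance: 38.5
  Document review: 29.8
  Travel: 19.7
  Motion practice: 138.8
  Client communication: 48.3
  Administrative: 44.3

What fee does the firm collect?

Administrative: 44.3 × $180 = $7,974.00
Client communication: 48.3 × $210 = $10,143.00
Document review: 29.8 × $270 = $8,046.00
Motion practice: 138.8 × $365 = $50,662.00
Court appearance: 38.5 × $595 = $22,907.50
Subtotal: $7,974.00 + $10,143.00 + $8,046.00 + $50,662.00 + $22,907.50 = $99,732.50
Travel: 19.7 × $260 = $5,122.00
Total: $99,732.50 + $5,122.00 = $104,854.50

$104,854.50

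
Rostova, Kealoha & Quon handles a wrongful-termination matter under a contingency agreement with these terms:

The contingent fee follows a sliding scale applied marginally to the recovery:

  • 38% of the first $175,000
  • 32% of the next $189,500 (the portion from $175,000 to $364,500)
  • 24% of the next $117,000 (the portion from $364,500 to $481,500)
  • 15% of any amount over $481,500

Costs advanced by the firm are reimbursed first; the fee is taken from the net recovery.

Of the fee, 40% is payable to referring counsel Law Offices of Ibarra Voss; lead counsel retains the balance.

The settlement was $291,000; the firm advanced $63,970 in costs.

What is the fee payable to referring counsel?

$33,259.84

Fee base (net of costs): $291,000 − $63,970 = $227,030
First $175,000 at 38% = $66,500.00
Remaining $52,030 at 32% = $16,649.60
Fee: $66,500.00 + $16,649.60 = $83,149.60
Referral share: 40% of $83,149.60 = $33,259.84; lead counsel retains $83,149.60 − $33,259.84 = $49,889.76.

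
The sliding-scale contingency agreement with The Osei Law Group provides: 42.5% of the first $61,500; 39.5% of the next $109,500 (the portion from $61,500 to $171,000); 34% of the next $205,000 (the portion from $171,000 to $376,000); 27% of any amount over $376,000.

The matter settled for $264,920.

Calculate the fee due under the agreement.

$101,322.80

First $61,500 at 42.5% = $26,137.50
Next $109,500 at 39.5% = $43,252.50
Remaining $93,920 at 34% = $31,932.80
Fee: $26,137.50 + $43,252.50 + $31,932.80 = $101,322.80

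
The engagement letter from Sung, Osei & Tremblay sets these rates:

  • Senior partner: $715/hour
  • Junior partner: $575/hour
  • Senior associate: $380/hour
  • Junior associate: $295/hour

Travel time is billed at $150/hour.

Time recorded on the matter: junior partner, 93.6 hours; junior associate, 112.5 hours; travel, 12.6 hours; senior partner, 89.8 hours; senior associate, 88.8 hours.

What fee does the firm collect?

Senior partner: 89.8 × $715 = $64,207.00
Junior partner: 93.6 × $575 = $53,820.00
Senior associate: 88.8 × $380 = $33,744.00
Junior associate: 112.5 × $295 = $33,187.50
Subtotal: $64,207.00 + $53,820.00 + $33,744.00 + $33,187.50 = $184,958.50
Travel: 12.6 × $150 = $1,890.00
Total: $184,958.50 + $1,890.00 = $186,848.50

$186,848.50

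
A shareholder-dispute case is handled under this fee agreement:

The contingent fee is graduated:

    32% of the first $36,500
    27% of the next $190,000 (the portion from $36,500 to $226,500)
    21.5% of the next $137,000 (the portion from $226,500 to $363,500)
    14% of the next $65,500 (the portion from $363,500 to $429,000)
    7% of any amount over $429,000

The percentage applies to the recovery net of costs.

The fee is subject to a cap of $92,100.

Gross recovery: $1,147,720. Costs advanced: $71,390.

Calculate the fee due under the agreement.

$92,100.00

Fee base (net of costs): $1,147,720 − $71,390 = $1,076,330
First $36,500 at 32% = $11,680.00
Next $190,000 at 27% = $51,300.00
Next $137,000 at 21.5% = $29,455.00
Next $65,500 at 14% = $9,170.00
Remaining $647,330 at 7% = $45,313.10
Fee: $11,680.00 + $51,300.00 + $29,455.00 + $9,170.00 + $45,313.10 = $146,918.10
$146,918.10 exceeds the $92,100 cap, so the fee is capped at $92,100.00.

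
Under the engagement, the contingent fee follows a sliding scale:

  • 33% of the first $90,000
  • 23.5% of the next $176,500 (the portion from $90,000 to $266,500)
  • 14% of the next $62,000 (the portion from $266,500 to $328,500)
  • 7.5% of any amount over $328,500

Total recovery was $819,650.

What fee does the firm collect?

$116,693.75

First $90,000 at 33% = $29,700.00
Next $176,500 at 23.5% = $41,477.50
Next $62,000 at 14% = $8,680.00
Remaining $491,150 at 7.5% = $36,836.25
Fee: $29,700.00 + $41,477.50 + $8,680.00 + $36,836.25 = $116,693.75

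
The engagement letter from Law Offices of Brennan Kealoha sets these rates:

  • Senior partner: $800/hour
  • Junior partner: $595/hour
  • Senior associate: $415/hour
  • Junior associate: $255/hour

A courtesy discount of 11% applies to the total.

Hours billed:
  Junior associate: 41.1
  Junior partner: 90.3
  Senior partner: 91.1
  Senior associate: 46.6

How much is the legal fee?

$139,220.92

Senior partner: 91.1 × $800 = $72,880.00
Junior partner: 90.3 × $595 = $53,728.50
Senior associate: 46.6 × $415 = $19,339.00
Junior associate: 41.1 × $255 = $10,480.50
Subtotal: $156,428.00
Less 11% discount: −$17,207.08
Total: $156,428.00 − $17,207.08 = $139,220.92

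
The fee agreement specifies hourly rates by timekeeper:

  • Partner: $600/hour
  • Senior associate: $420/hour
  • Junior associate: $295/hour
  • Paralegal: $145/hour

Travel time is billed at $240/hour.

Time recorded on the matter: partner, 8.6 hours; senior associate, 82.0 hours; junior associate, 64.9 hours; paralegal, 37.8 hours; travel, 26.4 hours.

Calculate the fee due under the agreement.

$70,562.50

Partner: 8.6 × $600 = $5,160.00
Senior associate: 82.0 × $420 = $34,440.00
Junior associate: 64.9 × $295 = $19,145.50
Paralegal: 37.8 × $145 = $5,481.00
Subtotal: $5,160.00 + $34,440.00 + $19,145.50 + $5,481.00 = $64,226.50
Travel: 26.4 × $240 = $6,336.00
Total: $64,226.50 + $6,336.00 = $70,562.50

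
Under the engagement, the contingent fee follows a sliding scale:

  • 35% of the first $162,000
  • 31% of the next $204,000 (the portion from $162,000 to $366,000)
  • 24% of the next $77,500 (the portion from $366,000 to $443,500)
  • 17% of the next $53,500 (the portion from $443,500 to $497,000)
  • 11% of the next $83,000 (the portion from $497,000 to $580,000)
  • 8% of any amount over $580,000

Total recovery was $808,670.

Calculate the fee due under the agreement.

First $162,000 at 35% = $56,700.00
Next $204,000 at 31% = $63,240.00
Next $77,500 at 24% = $18,600.00
Next $53,500 at 17% = $9,095.00
Next $83,000 at 11% = $9,130.00
Remaining $228,670 at 8% = $18,293.60
Fee: $56,700.00 + $63,240.00 + $18,600.00 + $9,095.00 + $9,130.00 + $18,293.60 = $175,058.60

$175,058.60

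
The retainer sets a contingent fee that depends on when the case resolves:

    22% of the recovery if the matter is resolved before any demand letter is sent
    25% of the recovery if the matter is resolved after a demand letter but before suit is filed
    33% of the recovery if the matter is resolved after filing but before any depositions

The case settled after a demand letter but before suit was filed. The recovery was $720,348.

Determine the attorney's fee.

The matter settled after a demand letter but before suit was filed, so the 25% rate applies.
$720,348 × 25% = $180,087.00

$180,087.00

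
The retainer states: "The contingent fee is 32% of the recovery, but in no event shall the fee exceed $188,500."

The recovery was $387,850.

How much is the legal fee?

32% of $387,850 = $124,112.00
That is under the $188,500 cap.

$124,112.00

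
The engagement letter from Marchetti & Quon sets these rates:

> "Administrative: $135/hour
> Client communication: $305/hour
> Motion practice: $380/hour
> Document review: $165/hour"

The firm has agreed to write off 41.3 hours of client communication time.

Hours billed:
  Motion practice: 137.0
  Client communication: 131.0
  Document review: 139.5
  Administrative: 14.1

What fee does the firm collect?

$104,339.50

Administrative: 14.1 × $135 = $1,903.50
Client communication: 131.0 × $305 = $39,955.00
Motion practice: 137.0 × $380 = $52,060.00
Document review: 139.5 × $165 = $23,017.50
Subtotal: $116,936.00
Write-off: 41.3 × $305 = $12,596.50
Total: $116,936.00 − $12,596.50 = $104,339.50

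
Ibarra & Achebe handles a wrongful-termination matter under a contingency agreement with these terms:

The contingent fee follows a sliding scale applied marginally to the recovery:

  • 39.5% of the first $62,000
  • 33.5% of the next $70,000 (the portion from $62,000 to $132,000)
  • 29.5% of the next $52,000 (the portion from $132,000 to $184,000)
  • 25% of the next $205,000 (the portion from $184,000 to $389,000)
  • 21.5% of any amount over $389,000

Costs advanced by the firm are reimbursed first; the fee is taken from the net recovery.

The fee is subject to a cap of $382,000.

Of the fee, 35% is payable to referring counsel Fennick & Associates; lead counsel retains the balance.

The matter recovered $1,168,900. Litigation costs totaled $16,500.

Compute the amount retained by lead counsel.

$181,129.65

Fee base (net of costs): $1,168,900 − $16,500 = $1,152,400
First $62,000 at 39.5% = $24,490.00
Next $70,000 at 33.5% = $23,450.00
Next $52,000 at 29.5% = $15,340.00
Next $205,000 at 25% = $51,250.00
Remaining $763,400 at 21.5% = $164,131.00
Fee: $24,490.00 + $23,450.00 + $15,340.00 + $51,250.00 + $164,131.00 = $278,661.00
$278,661.00 is under the $382,000 cap.
Referral share: 35% of $278,661.00 = $97,531.35; lead counsel retains $278,661.00 − $97,531.35 = $181,129.65.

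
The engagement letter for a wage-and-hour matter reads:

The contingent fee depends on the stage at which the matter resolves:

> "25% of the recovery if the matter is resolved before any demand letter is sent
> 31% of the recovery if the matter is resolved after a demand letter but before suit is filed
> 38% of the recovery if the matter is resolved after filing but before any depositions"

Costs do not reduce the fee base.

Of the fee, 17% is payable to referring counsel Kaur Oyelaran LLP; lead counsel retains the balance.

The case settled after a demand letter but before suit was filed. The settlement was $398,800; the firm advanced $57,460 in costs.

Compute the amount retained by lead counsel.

$102,611.24

Fee base is the gross recovery, $398,800; costs are reimbursed separately.
The matter settled after a demand letter but before suit was filed, so the 31% rate applies.
$398,800 × 31% = $123,628.00
Referral share: 17% of $123,628.00 = $21,016.76; lead counsel retains $123,628.00 − $21,016.76 = $102,611.24.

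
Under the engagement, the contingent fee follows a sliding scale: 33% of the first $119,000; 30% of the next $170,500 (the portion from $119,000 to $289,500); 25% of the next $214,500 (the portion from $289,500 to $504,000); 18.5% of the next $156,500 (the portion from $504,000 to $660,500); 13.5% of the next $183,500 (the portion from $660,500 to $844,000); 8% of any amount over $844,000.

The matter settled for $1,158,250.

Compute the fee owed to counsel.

$222,910.00

First $119,000 at 33% = $39,270.00
Next $170,500 at 30% = $51,150.00
Next $214,500 at 25% = $53,625.00
Next $156,500 at 18.5% = $28,952.50
Next $183,500 at 13.5% = $24,772.50
Remaining $314,250 at 8% = $25,140.00
Fee: $39,270.00 + $51,150.00 + $53,625.00 + $28,952.50 + $24,772.50 + $25,140.00 = $222,910.00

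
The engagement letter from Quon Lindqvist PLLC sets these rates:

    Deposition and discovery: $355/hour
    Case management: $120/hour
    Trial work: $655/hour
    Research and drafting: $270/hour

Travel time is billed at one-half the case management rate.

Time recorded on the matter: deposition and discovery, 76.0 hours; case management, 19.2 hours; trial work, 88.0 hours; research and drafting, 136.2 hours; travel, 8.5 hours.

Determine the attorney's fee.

Deposition and discovery: 76.0 × $355 = $26,980.00
Case management: 19.2 × $120 = $2,304.00
Trial work: 88.0 × $655 = $57,640.00
Research and drafting: 136.2 × $270 = $36,774.00
Subtotal: $26,980.00 + $2,304.00 + $57,640.00 + $36,774.00 = $123,698.00
Travel: 8.5 × ($120 ÷ 2) = 8.5 × $60.00 = $510.00
Total: $123,698.00 + $510.00 = $124,208.00

$124,208.00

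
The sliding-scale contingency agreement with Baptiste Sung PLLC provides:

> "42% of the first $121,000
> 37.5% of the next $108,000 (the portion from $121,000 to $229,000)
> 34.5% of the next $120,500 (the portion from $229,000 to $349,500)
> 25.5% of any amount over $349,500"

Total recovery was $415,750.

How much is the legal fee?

First $121,000 at 42% = $50,820.00
Next $108,000 at 37.5% = $40,500.00
Next $120,500 at 34.5% = $41,572.50
Remaining $66,250 at 25.5% = $16,893.75
Fee: $50,820.00 + $40,500.00 + $41,572.50 + $16,893.75 = $149,786.25

$149,786.25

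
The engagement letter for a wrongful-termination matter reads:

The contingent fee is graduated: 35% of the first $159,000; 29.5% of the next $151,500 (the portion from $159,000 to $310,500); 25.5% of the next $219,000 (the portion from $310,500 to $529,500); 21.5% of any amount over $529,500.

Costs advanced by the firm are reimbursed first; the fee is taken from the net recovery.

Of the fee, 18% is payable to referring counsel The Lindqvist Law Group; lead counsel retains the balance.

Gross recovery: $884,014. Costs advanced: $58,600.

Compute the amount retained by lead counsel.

$180,243.39

Fee base (net of costs): $884,014 − $58,600 = $825,414
First $159,000 at 35% = $55,650.00
Next $151,500 at 29.5% = $44,692.50
Next $219,000 at 25.5% = $55,845.00
Remaining $295,914 at 21.5% = $63,621.51
Fee: $55,650.00 + $44,692.50 + $55,845.00 + $63,621.51 = $219,809.01
Referral share: 18% of $219,809.01 = $39,565.62; lead counsel retains $219,809.01 − $39,565.62 = $180,243.39.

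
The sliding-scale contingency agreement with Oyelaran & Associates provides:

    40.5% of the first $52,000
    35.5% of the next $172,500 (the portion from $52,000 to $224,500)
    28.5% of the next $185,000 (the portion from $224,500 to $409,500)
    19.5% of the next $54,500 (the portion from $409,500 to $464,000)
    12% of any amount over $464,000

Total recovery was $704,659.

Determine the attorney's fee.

First $52,000 at 40.5% = $21,060.00
Next $172,500 at 35.5% = $61,237.50
Next $185,000 at 28.5% = $52,725.00
Next $54,500 at 19.5% = $10,627.50
Remaining $240,659 at 12% = $28,879.08
Fee: $21,060.00 + $61,237.50 + $52,725.00 + $10,627.50 + $28,879.08 = $174,529.08

$174,529.08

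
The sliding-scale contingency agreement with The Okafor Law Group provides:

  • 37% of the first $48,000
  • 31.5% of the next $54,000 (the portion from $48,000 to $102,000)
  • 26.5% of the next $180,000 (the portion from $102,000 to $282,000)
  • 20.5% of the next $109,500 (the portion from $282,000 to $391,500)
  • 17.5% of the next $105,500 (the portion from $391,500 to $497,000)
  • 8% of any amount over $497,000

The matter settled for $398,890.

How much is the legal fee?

$106,210.75

First $48,000 at 37% = $17,760.00
Next $54,000 at 31.5% = $17,010.00
Next $180,000 at 26.5% = $47,700.00
Next $109,500 at 20.5% = $22,447.50
Remaining $7,390 at 17.5% = $1,293.25
Fee: $17,760.00 + $17,010.00 + $47,700.00 + $22,447.50 + $1,293.25 = $106,210.75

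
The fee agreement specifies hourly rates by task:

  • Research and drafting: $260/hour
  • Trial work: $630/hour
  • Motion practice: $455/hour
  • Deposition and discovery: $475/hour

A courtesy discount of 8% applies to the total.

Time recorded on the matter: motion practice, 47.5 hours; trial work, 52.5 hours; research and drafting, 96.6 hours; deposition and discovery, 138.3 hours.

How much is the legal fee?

$133,856.32

Research and drafting: 96.6 × $260 = $25,116.00
Trial work: 52.5 × $630 = $33,075.00
Motion practice: 47.5 × $455 = $21,612.50
Deposition and discovery: 138.3 × $475 = $65,692.50
Subtotal: $145,496.00
Less 8% discount: −$11,639.68
Total: $145,496.00 − $11,639.68 = $133,856.32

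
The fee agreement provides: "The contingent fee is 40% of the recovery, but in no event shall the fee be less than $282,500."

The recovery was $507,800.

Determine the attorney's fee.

$282,500.00

40% of $507,800 = $203,120.00
That is below the $282,500 minimum, so the minimum applies.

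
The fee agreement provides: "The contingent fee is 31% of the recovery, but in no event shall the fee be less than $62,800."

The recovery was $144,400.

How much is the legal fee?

$62,800.00

31% of $144,400 = $44,764.00
That is below the $62,800 minimum, so the minimum applies.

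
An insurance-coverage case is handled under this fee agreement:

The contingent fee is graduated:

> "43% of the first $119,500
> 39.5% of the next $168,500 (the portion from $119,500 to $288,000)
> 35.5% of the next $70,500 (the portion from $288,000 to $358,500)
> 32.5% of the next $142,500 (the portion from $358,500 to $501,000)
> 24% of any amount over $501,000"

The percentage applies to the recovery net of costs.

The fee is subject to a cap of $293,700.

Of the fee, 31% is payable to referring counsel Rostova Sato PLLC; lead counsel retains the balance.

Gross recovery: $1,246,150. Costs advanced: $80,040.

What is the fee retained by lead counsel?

Fee base (net of costs): $1,246,150 − $80,040 = $1,166,110
First $119,500 at 43% = $51,385.00
Next $168,500 at 39.5% = $66,557.50
Next $70,500 at 35.5% = $25,027.50
Next $142,500 at 32.5% = $46,312.50
Remaining $665,110 at 24% = $159,626.40
Fee: $51,385.00 + $66,557.50 + $25,027.50 + $46,312.50 + $159,626.40 = $348,908.90
$348,908.90 exceeds the $293,700 cap, so the fee is capped at $293,700.00.
Referral share: 31% of $293,700.00 = $91,047.00; lead counsel retains $293,700.00 − $91,047.00 = $202,653.00.

$202,653.00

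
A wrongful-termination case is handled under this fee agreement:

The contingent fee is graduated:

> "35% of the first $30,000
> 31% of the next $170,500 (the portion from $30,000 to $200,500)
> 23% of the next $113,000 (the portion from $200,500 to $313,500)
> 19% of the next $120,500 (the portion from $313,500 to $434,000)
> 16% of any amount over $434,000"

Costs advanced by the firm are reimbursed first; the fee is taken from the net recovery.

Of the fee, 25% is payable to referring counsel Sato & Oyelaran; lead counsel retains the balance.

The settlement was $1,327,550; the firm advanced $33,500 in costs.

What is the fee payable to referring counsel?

$62,462.00

Fee base (net of costs): $1,327,550 − $33,500 = $1,294,050
First $30,000 at 35% = $10,500.00
Next $170,500 at 31% = $52,855.00
Next $113,000 at 23% = $25,990.00
Next $120,500 at 19% = $22,895.00
Remaining $860,050 at 16% = $137,608.00
Fee: $10,500.00 + $52,855.00 + $25,990.00 + $22,895.00 + $137,608.00 = $249,848.00
Referral share: 25% of $249,848.00 = $62,462.00; lead counsel retains $249,848.00 − $62,462.00 = $187,386.00.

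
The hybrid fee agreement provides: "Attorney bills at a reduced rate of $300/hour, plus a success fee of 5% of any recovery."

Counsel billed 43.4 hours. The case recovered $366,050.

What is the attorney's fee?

$31,322.50

Hourly: 43.4 × $300 = $13,020.00
Success fee: 5% of $366,050 = $18,302.50
Total: $13,020.00 + $18,302.50 = $31,322.50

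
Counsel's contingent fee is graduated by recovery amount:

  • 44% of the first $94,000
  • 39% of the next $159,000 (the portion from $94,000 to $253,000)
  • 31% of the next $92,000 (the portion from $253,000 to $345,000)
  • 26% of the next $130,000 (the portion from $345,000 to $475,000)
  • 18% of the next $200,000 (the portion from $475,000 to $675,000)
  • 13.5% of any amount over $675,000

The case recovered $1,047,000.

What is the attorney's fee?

First $94,000 at 44% = $41,360.00
Next $159,000 at 39% = $62,010.00
Next $92,000 at 31% = $28,520.00
Next $130,000 at 26% = $33,800.00
Next $200,000 at 18% = $36,000.00
Remaining $372,000 at 13.5% = $50,220.00
Fee: $41,360.00 + $62,010.00 + $28,520.00 + $33,800.00 + $36,000.00 + $50,220.00 = $251,910.00

$251,910.00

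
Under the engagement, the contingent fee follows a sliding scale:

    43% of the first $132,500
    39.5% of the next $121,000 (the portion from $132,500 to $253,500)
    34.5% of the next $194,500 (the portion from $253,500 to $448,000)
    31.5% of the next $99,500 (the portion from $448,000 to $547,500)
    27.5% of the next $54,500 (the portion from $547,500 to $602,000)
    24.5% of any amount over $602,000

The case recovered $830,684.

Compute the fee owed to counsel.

$274,230.08

First $132,500 at 43% = $56,975.00
Next $121,000 at 39.5% = $47,795.00
Next $194,500 at 34.5% = $67,102.50
Next $99,500 at 31.5% = $31,342.50
Next $54,500 at 27.5% = $14,987.50
Remaining $228,684 at 24.5% = $56,027.58
Fee: $56,975.00 + $47,795.00 + $67,102.50 + $31,342.50 + $14,987.50 + $56,027.58 = $274,230.08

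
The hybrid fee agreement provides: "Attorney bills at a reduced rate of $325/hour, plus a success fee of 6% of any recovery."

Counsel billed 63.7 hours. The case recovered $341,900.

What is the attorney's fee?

Hourly: 63.7 × $325 = $20,702.50
Success fee: 6% of $341,900 = $20,514.00
Total: $20,702.50 + $20,514.00 = $41,216.50

$41,216.50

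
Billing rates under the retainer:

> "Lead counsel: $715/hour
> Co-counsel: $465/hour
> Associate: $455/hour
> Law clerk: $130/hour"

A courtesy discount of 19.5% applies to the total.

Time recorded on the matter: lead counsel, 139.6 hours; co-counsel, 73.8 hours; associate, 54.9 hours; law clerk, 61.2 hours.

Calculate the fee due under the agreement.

Lead counsel: 139.6 × $715 = $99,814.00
Co-counsel: 73.8 × $465 = $34,317.00
Associate: 54.9 × $455 = $24,979.50
Law clerk: 61.2 × $130 = $7,956.00
Subtotal: $167,066.50
Less 19.5% discount: −$32,577.97
Total: $167,066.50 − $32,577.97 = $134,488.53

$134,488.53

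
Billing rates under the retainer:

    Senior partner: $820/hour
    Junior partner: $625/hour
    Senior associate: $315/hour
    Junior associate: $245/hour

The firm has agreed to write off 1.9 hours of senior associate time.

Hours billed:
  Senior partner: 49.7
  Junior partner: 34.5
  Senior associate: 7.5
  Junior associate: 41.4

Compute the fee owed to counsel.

$74,223.50

Senior partner: 49.7 × $820 = $40,754.00
Junior partner: 34.5 × $625 = $21,562.50
Senior associate: 7.5 × $315 = $2,362.50
Junior associate: 41.4 × $245 = $10,143.00
Subtotal: $74,822.00
Write-off: 1.9 × $315 = $598.50
Total: $74,822.00 − $598.50 = $74,223.50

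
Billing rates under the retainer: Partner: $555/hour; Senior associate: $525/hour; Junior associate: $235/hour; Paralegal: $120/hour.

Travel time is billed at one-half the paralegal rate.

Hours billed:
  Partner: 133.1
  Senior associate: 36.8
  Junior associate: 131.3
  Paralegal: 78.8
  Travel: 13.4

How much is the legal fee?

$134,306.00

Partner: 133.1 × $555 = $73,870.50
Senior associate: 36.8 × $525 = $19,320.00
Junior associate: 131.3 × $235 = $30,855.50
Paralegal: 78.8 × $120 = $9,456.00
Subtotal: $73,870.50 + $19,320.00 + $30,855.50 + $9,456.00 = $133,502.00
Travel: 13.4 × ($120 ÷ 2) = 13.4 × $60.00 = $804.00
Total: $133,502.00 + $804.00 = $134,306.00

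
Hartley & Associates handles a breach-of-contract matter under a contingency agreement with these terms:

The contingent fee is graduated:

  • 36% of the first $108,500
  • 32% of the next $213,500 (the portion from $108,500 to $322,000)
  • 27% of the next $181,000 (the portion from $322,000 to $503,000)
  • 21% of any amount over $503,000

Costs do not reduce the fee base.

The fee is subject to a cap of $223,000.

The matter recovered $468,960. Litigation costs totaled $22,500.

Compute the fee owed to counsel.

$147,059.20

Fee base is the gross recovery, $468,960; costs are reimbursed separately.
First $108,500 at 36% = $39,060.00
Next $213,500 at 32% = $68,320.00
Remaining $146,960 at 27% = $39,679.20
Fee: $39,060.00 + $68,320.00 + $39,679.20 = $147,059.20
$147,059.20 is under the $223,000 cap.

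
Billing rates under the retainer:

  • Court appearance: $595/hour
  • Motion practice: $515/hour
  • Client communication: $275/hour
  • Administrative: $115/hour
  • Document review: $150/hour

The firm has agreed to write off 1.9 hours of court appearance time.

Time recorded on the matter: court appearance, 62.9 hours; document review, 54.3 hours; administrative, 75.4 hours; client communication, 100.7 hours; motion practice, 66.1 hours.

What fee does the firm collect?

$114,845.00

Court appearance: 62.9 × $595 = $37,425.50
Motion practice: 66.1 × $515 = $34,041.50
Client communication: 100.7 × $275 = $27,692.50
Administrative: 75.4 × $115 = $8,671.00
Document review: 54.3 × $150 = $8,145.00
Subtotal: $115,975.50
Write-off: 1.9 × $595 = $1,130.50
Total: $115,975.50 − $1,130.50 = $114,845.00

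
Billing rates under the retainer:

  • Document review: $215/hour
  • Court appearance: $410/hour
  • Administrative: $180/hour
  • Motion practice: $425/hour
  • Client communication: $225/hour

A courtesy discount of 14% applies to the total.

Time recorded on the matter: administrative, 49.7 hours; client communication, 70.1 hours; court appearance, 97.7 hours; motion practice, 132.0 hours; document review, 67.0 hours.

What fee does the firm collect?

Document review: 67.0 × $215 = $14,405.00
Court appearance: 97.7 × $410 = $40,057.00
Administrative: 49.7 × $180 = $8,946.00
Motion practice: 132.0 × $425 = $56,100.00
Client communication: 70.1 × $225 = $15,772.50
Subtotal: $135,280.50
Less 14% discount: −$18,939.27
Total: $135,280.50 − $18,939.27 = $116,341.23

$116,341.23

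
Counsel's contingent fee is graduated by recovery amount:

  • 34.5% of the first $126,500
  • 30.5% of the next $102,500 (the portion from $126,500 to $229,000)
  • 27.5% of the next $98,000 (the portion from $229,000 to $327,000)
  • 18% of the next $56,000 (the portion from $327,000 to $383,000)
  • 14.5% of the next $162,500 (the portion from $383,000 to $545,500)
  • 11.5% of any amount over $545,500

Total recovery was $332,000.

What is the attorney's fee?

First $126,500 at 34.5% = $43,642.50
Next $102,500 at 30.5% = $31,262.50
Next $98,000 at 27.5% = $26,950.00
Remaining $5,000 at 18% = $900.00
Fee: $43,642.50 + $31,262.50 + $26,950.00 + $900.00 = $102,755.00

$102,755.00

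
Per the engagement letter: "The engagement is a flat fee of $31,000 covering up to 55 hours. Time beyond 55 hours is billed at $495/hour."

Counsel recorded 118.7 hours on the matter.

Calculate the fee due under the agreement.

Flat fee: $31,000.00
Excess hours: 118.7 − 55 = 63.7
Overrun: 63.7 × $495 = $31,531.50
Total: $31,000.00 + $31,531.50 = $62,531.50

$62,531.50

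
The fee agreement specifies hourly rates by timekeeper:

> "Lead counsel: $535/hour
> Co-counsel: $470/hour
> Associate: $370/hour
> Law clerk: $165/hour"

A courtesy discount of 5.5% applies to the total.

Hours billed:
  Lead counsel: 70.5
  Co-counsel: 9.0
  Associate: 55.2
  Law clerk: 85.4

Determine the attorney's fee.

$72,257.06

Lead counsel: 70.5 × $535 = $37,717.50
Co-counsel: 9.0 × $470 = $4,230.00
Associate: 55.2 × $370 = $20,424.00
Law clerk: 85.4 × $165 = $14,091.00
Subtotal: $76,462.50
Less 5.5% discount: −$4,205.44
Total: $76,462.50 − $4,205.44 = $72,257.06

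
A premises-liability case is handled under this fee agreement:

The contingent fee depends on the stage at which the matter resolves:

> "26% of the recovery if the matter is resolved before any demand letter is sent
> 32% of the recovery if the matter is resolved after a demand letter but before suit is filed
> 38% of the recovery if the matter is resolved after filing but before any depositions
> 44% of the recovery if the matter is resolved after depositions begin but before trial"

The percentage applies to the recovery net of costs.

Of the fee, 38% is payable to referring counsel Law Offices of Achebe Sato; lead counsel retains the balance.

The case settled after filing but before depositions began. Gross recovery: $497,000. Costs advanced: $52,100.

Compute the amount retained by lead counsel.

Fee base (net of costs): $497,000 − $52,100 = $444,900
The matter settled after filing but before depositions began, so the 38% rate applies.
$444,900 × 38% = $169,062.00
Referral share: 38% of $169,062.00 = $64,243.56; lead counsel retains $169,062.00 − $64,243.56 = $104,818.44.

$104,818.44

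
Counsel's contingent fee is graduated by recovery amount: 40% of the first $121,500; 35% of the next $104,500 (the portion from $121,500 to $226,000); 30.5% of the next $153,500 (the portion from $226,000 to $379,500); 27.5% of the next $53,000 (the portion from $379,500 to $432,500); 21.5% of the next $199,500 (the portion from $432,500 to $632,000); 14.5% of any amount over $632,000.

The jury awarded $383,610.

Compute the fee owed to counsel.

$133,122.75

First $121,500 at 40% = $48,600.00
Next $104,500 at 35% = $36,575.00
Next $153,500 at 30.5% = $46,817.50
Remaining $4,110 at 27.5% = $1,130.25
Fee: $48,600.00 + $36,575.00 + $46,817.50 + $1,130.25 = $133,122.75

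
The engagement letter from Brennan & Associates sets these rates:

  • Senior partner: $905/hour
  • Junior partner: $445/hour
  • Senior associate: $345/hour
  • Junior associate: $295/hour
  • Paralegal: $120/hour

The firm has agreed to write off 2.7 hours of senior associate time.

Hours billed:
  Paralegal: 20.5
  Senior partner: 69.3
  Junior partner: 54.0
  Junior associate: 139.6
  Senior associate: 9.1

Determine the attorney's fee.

$132,596.50

Senior partner: 69.3 × $905 = $62,716.50
Junior partner: 54.0 × $445 = $24,030.00
Senior associate: 9.1 × $345 = $3,139.50
Junior associate: 139.6 × $295 = $41,182.00
Paralegal: 20.5 × $120 = $2,460.00
Subtotal: $133,528.00
Write-off: 2.7 × $345 = $931.50
Total: $133,528.00 − $931.50 = $132,596.50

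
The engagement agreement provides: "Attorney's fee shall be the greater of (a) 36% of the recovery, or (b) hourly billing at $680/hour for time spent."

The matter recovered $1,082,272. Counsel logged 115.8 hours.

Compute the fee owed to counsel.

$389,617.92

(a) 36% of $1,082,272 = $389,617.92
(b) 115.8 × $680 = $78,744.00
The greater is (a): $389,617.92.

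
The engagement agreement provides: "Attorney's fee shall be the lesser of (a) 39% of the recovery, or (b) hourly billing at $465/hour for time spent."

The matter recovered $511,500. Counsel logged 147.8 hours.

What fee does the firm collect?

$68,727.00

(a) 39% of $511,500 = $199,485.00
(b) 147.8 × $465 = $68,727.00
The lesser is (b): $68,727.00.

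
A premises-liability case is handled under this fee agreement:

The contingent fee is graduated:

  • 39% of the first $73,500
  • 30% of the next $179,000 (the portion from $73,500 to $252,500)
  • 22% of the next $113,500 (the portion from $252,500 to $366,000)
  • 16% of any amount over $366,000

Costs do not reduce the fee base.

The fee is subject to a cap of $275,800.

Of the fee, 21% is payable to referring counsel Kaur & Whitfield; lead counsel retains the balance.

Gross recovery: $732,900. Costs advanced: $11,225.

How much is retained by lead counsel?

Fee base is the gross recovery, $732,900; costs are reimbursed separately.
First $73,500 at 39% = $28,665.00
Next $179,000 at 30% = $53,700.00
Next $113,500 at 22% = $24,970.00
Remaining $366,900 at 16% = $58,704.00
Fee: $28,665.00 + $53,700.00 + $24,970.00 + $58,704.00 = $166,039.00
$166,039.00 is under the $275,800 cap.
Referral share: 21% of $166,039.00 = $34,868.19; lead counsel retains $166,039.00 − $34,868.19 = $131,170.81.

$131,170.81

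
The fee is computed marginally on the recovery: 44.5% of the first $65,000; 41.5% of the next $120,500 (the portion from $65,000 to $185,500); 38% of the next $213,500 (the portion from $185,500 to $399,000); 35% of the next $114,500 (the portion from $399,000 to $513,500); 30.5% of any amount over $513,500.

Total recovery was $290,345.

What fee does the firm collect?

$118,773.60

First $65,000 at 44.5% = $28,925.00
Next $120,500 at 41.5% = $50,007.50
Remaining $104,845 at 38% = $39,841.10
Fee: $28,925.00 + $50,007.50 + $39,841.10 = $118,773.60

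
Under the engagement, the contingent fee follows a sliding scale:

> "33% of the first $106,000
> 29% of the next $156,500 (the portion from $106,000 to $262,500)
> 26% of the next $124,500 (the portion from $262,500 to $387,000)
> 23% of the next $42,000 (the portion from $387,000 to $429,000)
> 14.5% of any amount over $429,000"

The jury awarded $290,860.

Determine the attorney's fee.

First $106,000 at 33% = $34,980.00
Next $156,500 at 29% = $45,385.00
Remaining $28,360 at 26% = $7,373.60
Fee: $34,980.00 + $45,385.00 + $7,373.60 = $87,738.60

$87,738.60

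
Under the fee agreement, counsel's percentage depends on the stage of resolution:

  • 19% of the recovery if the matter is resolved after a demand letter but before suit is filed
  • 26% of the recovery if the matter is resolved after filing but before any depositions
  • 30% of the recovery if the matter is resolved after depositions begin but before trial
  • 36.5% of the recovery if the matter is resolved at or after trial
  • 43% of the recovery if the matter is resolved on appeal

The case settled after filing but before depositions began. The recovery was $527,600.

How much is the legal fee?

$137,176.00

The matter settled after filing but before depositions began, so the 26% rate applies.
$527,600 × 26% = $137,176.00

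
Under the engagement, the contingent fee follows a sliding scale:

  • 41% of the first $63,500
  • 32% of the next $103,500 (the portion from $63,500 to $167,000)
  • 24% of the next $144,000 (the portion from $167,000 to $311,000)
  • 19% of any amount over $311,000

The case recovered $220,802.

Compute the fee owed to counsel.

First $63,500 at 41% = $26,035.00
Next $103,500 at 32% = $33,120.00
Remaining $53,802 at 24% = $12,912.48
Fee: $26,035.00 + $33,120.00 + $12,912.48 = $72,067.48

$72,067.48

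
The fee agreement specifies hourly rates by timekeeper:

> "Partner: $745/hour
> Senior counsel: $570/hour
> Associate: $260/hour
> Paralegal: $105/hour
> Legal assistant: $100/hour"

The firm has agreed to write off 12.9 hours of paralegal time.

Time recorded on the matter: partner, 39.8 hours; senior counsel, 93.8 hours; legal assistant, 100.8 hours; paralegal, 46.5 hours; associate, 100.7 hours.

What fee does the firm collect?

Partner: 39.8 × $745 = $29,651.00
Senior counsel: 93.8 × $570 = $53,466.00
Associate: 100.7 × $260 = $26,182.00
Paralegal: 46.5 × $105 = $4,882.50
Legal assistant: 100.8 × $100 = $10,080.00
Subtotal: $124,261.50
Write-off: 12.9 × $105 = $1,354.50
Total: $124,261.50 − $1,354.50 = $122,907.00

$122,907.00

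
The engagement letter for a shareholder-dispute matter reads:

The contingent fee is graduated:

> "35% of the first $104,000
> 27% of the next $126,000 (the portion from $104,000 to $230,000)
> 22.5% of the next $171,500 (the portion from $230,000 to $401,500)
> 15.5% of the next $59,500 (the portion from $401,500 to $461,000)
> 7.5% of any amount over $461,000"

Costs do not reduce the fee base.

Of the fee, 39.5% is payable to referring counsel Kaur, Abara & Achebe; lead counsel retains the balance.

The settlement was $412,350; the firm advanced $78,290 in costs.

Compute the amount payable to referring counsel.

Fee base is the gross recovery, $412,350; costs are reimbursed separately.
First $104,000 at 35% = $36,400.00
Next $126,000 at 27% = $34,020.00
Next $171,500 at 22.5% = $38,587.50
Remaining $10,850 at 15.5% = $1,681.75
Fee: $36,400.00 + $34,020.00 + $38,587.50 + $1,681.75 = $110,689.25
Referral share: 39.5% of $110,689.25 = $43,722.25; lead counsel retains $110,689.25 − $43,722.25 = $66,967.00.

$43,722.25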